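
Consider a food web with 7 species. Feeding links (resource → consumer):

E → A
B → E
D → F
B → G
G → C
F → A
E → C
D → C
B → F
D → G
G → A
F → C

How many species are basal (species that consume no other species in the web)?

Basal species (no prey listed): D, B.
Count: 2.

2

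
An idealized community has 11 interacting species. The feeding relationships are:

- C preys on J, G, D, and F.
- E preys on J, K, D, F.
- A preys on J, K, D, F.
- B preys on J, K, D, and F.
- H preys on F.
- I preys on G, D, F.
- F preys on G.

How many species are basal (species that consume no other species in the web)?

Basal species (no prey listed): G, J, K, D.
Count: 4.

4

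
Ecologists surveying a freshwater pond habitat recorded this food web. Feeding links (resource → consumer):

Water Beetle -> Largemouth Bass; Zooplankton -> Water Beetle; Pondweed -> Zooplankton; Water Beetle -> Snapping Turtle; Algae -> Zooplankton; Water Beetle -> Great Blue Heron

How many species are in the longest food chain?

4 species

One longest chain: Algae → Zooplankton → Water Beetle → Snapping Turtle.
It has 4 species and 3 links.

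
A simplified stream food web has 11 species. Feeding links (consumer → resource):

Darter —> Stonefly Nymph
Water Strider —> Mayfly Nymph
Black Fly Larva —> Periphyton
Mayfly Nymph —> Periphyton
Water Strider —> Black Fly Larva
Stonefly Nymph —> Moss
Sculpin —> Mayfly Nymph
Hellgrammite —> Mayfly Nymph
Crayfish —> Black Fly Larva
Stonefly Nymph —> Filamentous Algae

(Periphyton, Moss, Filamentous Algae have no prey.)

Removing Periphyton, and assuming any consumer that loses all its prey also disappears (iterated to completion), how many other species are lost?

Remove Periphyton.
Round 1: Mayfly Nymph (all prey gone), Black Fly Larva (all prey gone) → extinct.
Round 2: Crayfish (all prey gone), Water Strider (all prey gone), Sculpin (all prey gone), Hellgrammite (all prey gone) → extinct.
No further losses. Total secondary extinctions: 6.

6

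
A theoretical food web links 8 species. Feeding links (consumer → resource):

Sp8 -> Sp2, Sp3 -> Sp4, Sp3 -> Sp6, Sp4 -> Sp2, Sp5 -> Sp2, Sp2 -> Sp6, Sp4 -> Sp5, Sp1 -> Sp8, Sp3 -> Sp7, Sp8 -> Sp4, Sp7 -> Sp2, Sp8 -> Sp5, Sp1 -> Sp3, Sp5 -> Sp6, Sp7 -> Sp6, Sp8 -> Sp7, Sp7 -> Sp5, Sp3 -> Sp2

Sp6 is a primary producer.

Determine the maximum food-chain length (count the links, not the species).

One longest chain: Sp6 → Sp2 → Sp5 → Sp7 → Sp3 → Sp1.
It has 6 species and 5 links.

5 links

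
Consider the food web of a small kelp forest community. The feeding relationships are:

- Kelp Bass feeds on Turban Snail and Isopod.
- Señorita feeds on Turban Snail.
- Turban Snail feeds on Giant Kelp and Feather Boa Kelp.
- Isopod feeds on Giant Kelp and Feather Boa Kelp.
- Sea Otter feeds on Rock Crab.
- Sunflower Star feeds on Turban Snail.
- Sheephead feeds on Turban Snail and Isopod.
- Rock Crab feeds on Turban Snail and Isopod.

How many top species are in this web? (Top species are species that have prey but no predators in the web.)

Top species (has prey, but nothing eats it): Señorita, Sunflower Star, Sheephead, Kelp Bass, Sea Otter.
Count: 5.

5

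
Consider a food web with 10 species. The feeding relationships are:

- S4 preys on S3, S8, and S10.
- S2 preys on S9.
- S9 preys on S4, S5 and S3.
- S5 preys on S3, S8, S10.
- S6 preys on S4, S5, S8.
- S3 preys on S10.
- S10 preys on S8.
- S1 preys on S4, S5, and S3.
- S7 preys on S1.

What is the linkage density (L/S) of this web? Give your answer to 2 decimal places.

There are L = 19 links among S = 10 species.
L/S = 19/10 = 1.9000 ≈ 1.90.

L/S = 1.90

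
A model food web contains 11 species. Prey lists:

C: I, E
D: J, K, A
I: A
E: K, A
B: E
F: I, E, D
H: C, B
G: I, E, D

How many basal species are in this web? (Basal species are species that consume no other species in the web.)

3

Basal species (no prey listed): J, K, A.
Count: 3.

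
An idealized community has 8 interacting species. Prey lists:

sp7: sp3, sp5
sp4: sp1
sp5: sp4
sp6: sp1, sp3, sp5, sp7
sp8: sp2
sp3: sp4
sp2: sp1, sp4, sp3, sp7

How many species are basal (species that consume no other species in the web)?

1

Basal species (no prey listed): sp1.
Count: 1.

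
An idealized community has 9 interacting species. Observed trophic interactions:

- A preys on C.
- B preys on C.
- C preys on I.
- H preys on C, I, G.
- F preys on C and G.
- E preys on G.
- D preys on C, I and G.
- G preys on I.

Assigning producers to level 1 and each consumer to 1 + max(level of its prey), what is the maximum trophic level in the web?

Producers (level 1): I.
I → C → F gives F level 3.
No species has a prey at level 3, so no species reaches level 4.

3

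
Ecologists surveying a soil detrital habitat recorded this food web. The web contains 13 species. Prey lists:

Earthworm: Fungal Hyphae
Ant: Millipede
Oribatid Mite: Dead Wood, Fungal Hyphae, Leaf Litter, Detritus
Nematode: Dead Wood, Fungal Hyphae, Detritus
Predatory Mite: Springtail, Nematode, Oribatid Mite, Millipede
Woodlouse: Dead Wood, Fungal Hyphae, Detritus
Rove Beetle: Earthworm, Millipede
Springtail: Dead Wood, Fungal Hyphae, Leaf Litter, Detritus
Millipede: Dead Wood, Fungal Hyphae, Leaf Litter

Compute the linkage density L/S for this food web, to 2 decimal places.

There are L = 25 links among S = 13 species.
L/S = 25/13 = 1.9231 ≈ 1.92.

L/S = 1.92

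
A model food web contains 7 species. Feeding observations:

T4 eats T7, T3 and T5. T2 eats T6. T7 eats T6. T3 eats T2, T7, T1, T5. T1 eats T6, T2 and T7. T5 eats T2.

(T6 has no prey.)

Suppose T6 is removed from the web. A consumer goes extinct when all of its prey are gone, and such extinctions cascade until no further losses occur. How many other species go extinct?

Remove T6.
Round 1: T2 (all prey gone), T7 (all prey gone) → extinct.
Round 2: T5 (all prey gone), T1 (all prey gone) → extinct.
Round 3: T3 (all prey gone) → extinct.
Round 4: T4 (all prey gone) → extinct.
No further losses. Total secondary extinctions: 6.

6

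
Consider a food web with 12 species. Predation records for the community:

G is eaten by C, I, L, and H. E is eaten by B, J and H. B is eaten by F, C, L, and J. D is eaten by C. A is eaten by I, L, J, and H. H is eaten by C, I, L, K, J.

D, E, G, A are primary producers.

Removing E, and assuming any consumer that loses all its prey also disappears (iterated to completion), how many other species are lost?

2

Remove E.
Round 1: B (all prey gone) → extinct.
Round 2: F (all prey gone) → extinct.
No further losses. Total secondary extinctions: 2.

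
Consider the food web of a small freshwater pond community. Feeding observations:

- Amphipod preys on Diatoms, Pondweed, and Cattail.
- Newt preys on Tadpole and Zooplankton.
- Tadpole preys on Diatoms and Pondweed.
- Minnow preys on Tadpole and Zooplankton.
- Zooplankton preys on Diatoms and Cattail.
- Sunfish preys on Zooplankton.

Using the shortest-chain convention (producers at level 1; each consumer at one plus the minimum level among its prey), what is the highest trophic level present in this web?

Producers (level 1): Pondweed, Cattail, Diatoms.
Following each consumer down to its lowest-level prey: Cattail → Zooplankton → Sunfish (levels 1 through 3).
All prey of Sunfish (Zooplankton 2) are at level 2 or above, so Sunfish is at level 1 + 2 = 3.
Every consumer has at least one prey at level 2 or below, so none exceeds level 3.

3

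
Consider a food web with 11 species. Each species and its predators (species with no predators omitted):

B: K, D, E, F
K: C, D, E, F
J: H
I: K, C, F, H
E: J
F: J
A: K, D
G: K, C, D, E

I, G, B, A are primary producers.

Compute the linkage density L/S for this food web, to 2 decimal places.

There are L = 21 links among S = 11 species.
L/S = 21/11 = 1.9091 ≈ 1.91.

L/S = 1.91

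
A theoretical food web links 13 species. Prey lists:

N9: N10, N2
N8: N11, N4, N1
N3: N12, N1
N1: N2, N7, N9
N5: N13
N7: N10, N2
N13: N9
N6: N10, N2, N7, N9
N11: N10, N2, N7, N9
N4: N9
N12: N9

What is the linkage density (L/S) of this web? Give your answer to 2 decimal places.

L/S = 1.85

There are L = 24 links among S = 13 species.
L/S = 24/13 = 1.8462 ≈ 1.85.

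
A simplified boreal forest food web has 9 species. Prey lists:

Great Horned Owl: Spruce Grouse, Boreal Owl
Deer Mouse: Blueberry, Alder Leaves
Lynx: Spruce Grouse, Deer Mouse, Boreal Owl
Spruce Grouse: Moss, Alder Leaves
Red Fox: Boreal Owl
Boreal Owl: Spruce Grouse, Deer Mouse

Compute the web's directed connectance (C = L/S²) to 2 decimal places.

C = 0.15

The web has S = 9 species and L = 12 feeding links.
C = L / S² = 12 / 81 = 0.1481 ≈ 0.15.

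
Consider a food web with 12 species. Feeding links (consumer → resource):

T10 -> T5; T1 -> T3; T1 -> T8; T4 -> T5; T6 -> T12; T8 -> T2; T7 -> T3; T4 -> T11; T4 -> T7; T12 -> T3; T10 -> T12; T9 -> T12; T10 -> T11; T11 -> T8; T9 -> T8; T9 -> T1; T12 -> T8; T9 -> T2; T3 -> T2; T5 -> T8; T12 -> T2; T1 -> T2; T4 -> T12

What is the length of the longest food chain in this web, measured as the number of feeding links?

3 links

One longest chain: T2 → T3 → T12 → T6.
It has 4 species and 3 links.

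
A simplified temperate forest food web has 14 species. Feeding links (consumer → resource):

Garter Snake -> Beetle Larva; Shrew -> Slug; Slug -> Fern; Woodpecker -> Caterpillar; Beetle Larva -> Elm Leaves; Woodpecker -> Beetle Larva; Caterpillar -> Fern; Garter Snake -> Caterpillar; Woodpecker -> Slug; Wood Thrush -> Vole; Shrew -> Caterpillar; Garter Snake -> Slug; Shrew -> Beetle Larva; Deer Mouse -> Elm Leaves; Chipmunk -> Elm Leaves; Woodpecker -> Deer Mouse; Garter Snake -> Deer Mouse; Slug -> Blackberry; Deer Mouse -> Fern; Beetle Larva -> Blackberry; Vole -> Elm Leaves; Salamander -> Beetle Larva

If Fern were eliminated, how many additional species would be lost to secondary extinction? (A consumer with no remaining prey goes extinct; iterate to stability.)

1

Remove Fern.
Round 1: Caterpillar (all prey gone) → extinct.
No further losses. Total secondary extinctions: 1.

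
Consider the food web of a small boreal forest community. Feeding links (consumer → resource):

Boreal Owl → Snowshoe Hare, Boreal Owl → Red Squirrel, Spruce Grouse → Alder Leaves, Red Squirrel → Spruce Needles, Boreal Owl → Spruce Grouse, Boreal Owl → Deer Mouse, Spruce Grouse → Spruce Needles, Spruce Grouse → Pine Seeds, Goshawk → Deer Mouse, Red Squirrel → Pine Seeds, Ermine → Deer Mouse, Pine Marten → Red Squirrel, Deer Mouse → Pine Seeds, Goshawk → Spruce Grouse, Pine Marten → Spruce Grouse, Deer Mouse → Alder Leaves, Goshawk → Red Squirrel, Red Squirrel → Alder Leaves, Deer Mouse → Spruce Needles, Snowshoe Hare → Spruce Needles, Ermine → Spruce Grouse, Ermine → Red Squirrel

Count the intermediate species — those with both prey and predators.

Intermediate species (has both prey and predators): Deer Mouse, Snowshoe Hare, Red Squirrel, Spruce Grouse.
Count: 4.

4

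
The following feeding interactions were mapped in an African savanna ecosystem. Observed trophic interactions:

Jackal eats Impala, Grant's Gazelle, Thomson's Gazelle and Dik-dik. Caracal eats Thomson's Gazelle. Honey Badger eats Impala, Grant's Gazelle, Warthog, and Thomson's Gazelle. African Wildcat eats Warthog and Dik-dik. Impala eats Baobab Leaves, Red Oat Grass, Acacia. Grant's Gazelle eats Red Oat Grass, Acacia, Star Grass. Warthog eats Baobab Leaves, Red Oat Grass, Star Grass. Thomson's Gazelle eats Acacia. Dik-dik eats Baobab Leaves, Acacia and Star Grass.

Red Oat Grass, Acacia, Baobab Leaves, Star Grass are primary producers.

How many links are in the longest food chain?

One longest chain: Acacia → Dik-dik → African Wildcat.
It has 3 species and 2 links.

2 links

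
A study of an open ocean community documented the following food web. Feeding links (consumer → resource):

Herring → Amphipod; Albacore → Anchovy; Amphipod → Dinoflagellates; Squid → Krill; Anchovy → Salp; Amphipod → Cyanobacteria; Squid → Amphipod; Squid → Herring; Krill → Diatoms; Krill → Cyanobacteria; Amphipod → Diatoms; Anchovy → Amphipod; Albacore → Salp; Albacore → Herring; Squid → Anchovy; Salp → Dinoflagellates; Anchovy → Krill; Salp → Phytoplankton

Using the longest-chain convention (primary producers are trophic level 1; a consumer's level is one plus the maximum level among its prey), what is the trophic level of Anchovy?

Trophic level 3

Phytoplankton is a producer → level 1.
Salp eats Phytoplankton (level 1); other prey at levels: Dinoflagellates 1 → level 2.
Anchovy eats Salp (level 2); other prey at levels: Amphipod 2, Krill 2 → level 3.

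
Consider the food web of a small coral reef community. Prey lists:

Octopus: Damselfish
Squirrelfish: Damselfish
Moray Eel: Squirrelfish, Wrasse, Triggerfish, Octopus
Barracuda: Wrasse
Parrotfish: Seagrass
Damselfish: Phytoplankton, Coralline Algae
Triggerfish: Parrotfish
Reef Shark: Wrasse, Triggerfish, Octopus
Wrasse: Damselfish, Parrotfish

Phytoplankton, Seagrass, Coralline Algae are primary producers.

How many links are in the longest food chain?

3 links

One longest chain: Phytoplankton → Damselfish → Wrasse → Barracuda.
It has 4 species and 3 links.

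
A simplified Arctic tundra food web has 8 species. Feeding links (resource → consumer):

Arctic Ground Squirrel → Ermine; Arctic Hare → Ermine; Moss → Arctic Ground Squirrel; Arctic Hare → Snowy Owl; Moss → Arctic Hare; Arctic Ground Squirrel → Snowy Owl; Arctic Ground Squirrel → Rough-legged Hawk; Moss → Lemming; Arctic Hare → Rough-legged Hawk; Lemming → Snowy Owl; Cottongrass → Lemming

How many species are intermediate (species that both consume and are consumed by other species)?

3

Intermediate species (has both prey and predators): Arctic Hare, Lemming, Arctic Ground Squirrel.
Count: 3.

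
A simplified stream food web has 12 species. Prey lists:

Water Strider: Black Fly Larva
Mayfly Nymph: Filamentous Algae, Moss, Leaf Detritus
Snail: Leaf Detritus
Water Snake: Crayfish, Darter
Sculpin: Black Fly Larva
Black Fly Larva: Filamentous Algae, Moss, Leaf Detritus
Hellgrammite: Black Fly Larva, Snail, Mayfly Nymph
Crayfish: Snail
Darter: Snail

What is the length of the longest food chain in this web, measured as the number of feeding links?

3 links

One longest chain: Leaf Detritus → Snail → Crayfish → Water Snake.
It has 4 species and 3 links.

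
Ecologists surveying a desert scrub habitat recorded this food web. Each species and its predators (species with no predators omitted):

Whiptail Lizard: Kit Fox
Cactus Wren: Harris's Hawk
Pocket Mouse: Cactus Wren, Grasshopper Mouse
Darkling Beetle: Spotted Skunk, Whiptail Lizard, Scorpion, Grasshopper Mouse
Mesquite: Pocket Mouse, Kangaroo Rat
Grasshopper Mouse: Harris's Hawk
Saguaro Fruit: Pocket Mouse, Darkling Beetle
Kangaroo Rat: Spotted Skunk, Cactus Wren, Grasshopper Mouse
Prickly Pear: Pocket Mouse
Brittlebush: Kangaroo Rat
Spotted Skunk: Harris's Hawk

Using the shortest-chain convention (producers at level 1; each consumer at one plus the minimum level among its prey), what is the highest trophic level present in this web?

Producers (level 1): Saguaro Fruit, Prickly Pear, Mesquite, Brittlebush.
Following each consumer down to its lowest-level prey: Saguaro Fruit → Pocket Mouse → Cactus Wren → Harris's Hawk (levels 1 through 4).
All prey of Harris's Hawk (Cactus Wren 3, Grasshopper Mouse 3, Spotted Skunk 3) are at level 3 or above, so Harris's Hawk is at level 1 + 3 = 4.
Every consumer has at least one prey at level 3 or below, so none exceeds level 4.

4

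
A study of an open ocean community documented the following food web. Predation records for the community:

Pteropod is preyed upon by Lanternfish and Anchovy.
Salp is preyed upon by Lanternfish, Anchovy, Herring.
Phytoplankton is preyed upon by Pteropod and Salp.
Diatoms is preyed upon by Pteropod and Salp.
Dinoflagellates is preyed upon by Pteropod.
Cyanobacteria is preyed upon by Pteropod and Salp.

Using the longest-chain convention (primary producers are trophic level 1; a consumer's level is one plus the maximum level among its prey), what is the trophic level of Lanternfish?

Trophic level 3

Diatoms is a producer → level 1.
Salp eats Diatoms (level 1); other prey at levels: Phytoplankton 1, Cyanobacteria 1 → level 2.
Lanternfish eats Salp (level 2); other prey at levels: Pteropod 2 → level 3.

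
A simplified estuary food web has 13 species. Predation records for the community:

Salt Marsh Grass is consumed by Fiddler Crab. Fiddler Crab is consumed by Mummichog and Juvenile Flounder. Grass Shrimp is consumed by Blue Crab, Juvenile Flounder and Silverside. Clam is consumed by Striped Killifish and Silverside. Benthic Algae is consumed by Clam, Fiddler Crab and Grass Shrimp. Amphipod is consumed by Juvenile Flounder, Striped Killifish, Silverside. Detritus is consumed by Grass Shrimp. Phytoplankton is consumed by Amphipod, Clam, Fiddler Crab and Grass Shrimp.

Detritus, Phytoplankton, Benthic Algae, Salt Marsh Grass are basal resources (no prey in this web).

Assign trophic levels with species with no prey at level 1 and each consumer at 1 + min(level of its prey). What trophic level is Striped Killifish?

Phytoplankton has no prey (basal) → level 1.
Amphipod eats Phytoplankton → level 2.
Striped Killifish eats Amphipod → level 3.
No prey of Striped Killifish is below level 2, so 3 is the minimum.

Trophic level 3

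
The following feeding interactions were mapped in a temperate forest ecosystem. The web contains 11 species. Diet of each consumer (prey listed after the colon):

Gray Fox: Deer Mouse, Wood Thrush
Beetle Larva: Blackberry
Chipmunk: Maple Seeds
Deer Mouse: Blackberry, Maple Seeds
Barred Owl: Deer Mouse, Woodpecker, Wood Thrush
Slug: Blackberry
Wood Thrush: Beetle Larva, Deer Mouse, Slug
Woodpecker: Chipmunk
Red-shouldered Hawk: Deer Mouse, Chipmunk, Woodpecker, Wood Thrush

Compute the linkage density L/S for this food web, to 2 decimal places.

L/S = 1.64

There are L = 18 links among S = 11 species.
L/S = 18/11 = 1.6364 ≈ 1.64.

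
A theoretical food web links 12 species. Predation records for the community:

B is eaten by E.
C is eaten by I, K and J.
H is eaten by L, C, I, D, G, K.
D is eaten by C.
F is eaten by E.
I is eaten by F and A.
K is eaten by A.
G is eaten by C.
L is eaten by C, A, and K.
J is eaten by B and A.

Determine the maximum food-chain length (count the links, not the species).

One longest chain: H → D → C → I → F → E.
It has 6 species and 5 links.

5 links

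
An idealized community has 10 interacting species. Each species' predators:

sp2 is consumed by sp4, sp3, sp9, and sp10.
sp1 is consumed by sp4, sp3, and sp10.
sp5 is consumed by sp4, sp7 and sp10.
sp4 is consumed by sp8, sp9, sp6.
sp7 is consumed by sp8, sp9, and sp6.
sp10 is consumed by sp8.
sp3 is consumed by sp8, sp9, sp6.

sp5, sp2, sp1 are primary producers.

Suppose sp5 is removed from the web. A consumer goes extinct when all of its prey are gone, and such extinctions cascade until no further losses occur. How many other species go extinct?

1

Remove sp5.
Round 1: sp7 (all prey gone) → extinct.
No further losses. Total secondary extinctions: 1.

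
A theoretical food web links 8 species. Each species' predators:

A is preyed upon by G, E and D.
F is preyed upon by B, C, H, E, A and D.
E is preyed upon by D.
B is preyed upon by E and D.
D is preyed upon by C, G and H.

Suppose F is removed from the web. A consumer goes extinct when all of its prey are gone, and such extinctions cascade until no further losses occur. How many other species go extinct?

7

Remove F.
Round 1: B (all prey gone), A (all prey gone) → extinct.
Round 2: E (all prey gone) → extinct.
Round 3: D (all prey gone) → extinct.
Round 4: H (all prey gone), C (all prey gone), G (all prey gone) → extinct.
No further losses. Total secondary extinctions: 7.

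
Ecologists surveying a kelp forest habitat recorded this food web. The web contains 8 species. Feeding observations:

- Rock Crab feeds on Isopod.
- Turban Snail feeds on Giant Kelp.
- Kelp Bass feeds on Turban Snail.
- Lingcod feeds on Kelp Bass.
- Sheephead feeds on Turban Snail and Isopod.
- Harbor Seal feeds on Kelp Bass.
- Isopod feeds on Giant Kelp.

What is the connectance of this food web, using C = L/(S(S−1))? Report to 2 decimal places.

The web has S = 8 species and L = 8 feeding links.
C = L / (S(S−1)) = 8 / 56 = 0.1429 ≈ 0.14.

C = 0.14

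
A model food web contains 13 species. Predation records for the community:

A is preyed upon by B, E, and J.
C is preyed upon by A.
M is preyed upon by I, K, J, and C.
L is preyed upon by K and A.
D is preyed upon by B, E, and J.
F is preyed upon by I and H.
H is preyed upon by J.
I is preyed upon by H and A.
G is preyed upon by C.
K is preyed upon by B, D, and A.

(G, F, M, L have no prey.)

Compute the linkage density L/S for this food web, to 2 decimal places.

There are L = 22 links among S = 13 species.
L/S = 22/13 = 1.6923 ≈ 1.69.

L/S = 1.69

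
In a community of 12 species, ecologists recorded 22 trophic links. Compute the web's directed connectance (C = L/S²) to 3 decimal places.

C = 0.153

The web has S = 12 species and L = 22 feeding links.
C = L / S² = 22 / 144 = 0.1528 ≈ 0.153.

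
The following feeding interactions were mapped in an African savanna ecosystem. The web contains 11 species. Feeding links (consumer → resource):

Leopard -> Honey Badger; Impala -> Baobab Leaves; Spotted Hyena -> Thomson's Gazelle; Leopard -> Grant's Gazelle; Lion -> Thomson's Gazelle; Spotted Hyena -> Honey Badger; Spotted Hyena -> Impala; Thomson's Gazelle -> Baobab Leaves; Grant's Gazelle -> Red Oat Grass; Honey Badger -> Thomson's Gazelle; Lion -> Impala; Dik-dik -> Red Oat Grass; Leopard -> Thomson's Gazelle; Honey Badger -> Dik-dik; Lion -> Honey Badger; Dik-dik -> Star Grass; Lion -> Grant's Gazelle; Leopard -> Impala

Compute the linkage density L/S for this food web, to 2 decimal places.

L/S = 1.64

There are L = 18 links among S = 11 species.
L/S = 18/11 = 1.6364 ≈ 1.64.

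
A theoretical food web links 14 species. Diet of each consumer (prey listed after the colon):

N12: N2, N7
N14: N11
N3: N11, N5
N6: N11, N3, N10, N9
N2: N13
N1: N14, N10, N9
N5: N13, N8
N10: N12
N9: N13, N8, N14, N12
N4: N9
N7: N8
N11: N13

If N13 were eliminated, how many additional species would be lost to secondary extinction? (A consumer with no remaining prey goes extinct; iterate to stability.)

3

Remove N13.
Round 1: N11 (all prey gone), N2 (all prey gone) → extinct.
Round 2: N14 (all prey gone) → extinct.
No further losses. Total secondary extinctions: 3.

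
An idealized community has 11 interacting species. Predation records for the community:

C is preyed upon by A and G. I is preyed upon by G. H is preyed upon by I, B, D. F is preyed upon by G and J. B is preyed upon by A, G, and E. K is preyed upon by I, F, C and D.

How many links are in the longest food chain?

One longest chain: K → F → J.
It has 3 species and 2 links.

2 links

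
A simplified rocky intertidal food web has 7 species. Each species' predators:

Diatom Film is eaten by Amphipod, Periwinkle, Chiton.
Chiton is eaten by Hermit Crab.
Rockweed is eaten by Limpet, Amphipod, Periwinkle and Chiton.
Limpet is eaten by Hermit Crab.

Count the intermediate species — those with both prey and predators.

Intermediate species (has both prey and predators): Limpet, Chiton.
Count: 2.

2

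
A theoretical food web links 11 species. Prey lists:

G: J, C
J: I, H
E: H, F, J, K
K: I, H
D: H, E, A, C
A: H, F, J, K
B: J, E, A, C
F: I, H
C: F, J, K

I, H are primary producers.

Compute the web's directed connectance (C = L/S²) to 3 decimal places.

C = 0.223

The web has S = 11 species and L = 27 feeding links.
C = L / S² = 27 / 121 = 0.2231 ≈ 0.223.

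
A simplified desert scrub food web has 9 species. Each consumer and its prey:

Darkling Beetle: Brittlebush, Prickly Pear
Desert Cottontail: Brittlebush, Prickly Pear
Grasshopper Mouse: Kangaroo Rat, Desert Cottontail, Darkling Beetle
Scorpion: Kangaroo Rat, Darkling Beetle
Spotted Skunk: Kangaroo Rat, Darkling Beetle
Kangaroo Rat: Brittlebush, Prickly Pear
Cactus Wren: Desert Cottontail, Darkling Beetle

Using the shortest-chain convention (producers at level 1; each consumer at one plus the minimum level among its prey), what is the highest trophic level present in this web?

Producers (level 1): Brittlebush, Prickly Pear.
Following each consumer down to its lowest-level prey: Brittlebush → Kangaroo Rat → Scorpion (levels 1 through 3).
All prey of Scorpion (Kangaroo Rat 2, Darkling Beetle 2) are at level 2 or above, so Scorpion is at level 1 + 2 = 3.
Every consumer has at least one prey at level 2 or below, so none exceeds level 3.

3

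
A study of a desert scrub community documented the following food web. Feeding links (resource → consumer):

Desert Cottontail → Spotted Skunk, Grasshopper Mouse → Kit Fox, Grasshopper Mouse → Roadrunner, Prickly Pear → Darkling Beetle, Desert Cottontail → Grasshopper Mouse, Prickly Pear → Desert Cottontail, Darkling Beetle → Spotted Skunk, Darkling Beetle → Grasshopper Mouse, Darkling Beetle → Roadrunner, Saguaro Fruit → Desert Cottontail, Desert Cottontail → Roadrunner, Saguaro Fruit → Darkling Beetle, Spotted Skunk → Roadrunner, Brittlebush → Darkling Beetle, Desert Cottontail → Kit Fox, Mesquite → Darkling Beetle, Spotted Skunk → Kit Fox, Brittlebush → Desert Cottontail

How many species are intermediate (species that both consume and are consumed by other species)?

Intermediate species (has both prey and predators): Darkling Beetle, Desert Cottontail, Spotted Skunk, Grasshopper Mouse.
Count: 4.

4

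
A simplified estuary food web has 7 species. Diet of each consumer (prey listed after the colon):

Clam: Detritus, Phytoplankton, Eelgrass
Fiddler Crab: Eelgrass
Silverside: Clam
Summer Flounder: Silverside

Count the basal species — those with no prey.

Basal species (no prey listed): Detritus, Phytoplankton, Eelgrass.
Count: 3.

3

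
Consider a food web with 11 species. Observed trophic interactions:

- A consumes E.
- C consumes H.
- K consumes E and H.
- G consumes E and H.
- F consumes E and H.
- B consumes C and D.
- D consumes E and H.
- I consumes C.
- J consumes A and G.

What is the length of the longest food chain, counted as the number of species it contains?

One longest chain: H → C → I.
It has 3 species and 2 links.

3 species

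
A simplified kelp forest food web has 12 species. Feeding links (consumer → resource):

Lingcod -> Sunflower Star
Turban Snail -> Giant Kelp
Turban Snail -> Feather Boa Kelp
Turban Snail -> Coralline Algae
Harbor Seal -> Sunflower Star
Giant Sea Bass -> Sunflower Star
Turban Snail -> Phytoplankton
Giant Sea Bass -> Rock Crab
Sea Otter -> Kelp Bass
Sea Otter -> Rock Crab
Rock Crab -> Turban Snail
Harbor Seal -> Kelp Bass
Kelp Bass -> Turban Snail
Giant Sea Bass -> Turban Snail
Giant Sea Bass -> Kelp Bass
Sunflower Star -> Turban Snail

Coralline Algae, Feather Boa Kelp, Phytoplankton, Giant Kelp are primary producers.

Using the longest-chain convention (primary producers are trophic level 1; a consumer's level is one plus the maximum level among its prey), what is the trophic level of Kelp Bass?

Trophic level 3

Coralline Algae is a producer → level 1.
Turban Snail eats Coralline Algae (level 1); other prey at levels: Feather Boa Kelp 1, Phytoplankton 1, Giant Kelp 1 → level 2.
Kelp Bass eats Turban Snail → level 3.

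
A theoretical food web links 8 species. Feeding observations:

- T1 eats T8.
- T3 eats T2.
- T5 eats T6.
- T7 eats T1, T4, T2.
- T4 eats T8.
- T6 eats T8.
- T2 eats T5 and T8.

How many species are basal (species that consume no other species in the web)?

Basal species (no prey listed): T8.
Count: 1.

1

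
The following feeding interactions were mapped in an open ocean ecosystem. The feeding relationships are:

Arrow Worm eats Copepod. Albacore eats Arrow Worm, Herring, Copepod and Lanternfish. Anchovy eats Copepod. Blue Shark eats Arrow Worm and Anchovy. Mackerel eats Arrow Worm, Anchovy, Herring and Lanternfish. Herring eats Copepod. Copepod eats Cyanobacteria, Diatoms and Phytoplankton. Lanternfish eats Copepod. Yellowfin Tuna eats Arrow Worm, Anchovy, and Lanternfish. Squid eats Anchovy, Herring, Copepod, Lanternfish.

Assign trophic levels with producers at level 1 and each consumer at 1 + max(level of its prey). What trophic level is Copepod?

Diatoms is a producer → level 1.
Copepod eats Diatoms (level 1); other prey at levels: Phytoplankton 1, Cyanobacteria 1 → level 2.

Trophic level 2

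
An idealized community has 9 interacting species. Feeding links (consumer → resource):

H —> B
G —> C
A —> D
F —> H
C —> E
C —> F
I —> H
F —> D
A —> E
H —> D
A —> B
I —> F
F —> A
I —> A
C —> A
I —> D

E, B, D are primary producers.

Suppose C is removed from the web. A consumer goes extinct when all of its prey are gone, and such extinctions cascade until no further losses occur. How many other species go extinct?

1

Remove C.
Round 1: G (all prey gone) → extinct.
No further losses. Total secondary extinctions: 1.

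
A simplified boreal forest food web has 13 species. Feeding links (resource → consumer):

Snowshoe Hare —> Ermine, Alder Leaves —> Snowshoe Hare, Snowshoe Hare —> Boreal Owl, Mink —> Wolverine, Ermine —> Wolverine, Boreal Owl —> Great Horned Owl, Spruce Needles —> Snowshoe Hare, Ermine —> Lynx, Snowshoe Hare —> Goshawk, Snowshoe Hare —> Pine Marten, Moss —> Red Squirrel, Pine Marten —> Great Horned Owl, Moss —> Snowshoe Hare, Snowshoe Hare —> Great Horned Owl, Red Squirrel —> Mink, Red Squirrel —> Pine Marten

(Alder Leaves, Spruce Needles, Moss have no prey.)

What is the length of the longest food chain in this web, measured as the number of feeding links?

One longest chain: Alder Leaves → Snowshoe Hare → Boreal Owl → Great Horned Owl.
It has 4 species and 3 links.

3 links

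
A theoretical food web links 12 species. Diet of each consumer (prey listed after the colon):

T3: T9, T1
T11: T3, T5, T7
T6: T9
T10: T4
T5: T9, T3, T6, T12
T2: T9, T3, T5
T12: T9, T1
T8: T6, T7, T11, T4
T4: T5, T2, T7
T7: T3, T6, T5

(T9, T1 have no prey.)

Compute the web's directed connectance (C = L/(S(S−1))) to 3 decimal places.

C = 0.197

The web has S = 12 species and L = 26 feeding links.
C = L / (S(S−1)) = 26 / 132 = 0.1970 ≈ 0.197.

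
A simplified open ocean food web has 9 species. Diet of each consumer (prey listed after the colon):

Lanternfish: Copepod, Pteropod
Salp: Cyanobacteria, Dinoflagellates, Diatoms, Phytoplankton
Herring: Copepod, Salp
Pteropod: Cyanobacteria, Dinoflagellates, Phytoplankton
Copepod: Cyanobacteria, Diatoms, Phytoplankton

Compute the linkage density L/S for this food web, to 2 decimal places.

There are L = 14 links among S = 9 species.
L/S = 14/9 = 1.5556 ≈ 1.56.

L/S = 1.56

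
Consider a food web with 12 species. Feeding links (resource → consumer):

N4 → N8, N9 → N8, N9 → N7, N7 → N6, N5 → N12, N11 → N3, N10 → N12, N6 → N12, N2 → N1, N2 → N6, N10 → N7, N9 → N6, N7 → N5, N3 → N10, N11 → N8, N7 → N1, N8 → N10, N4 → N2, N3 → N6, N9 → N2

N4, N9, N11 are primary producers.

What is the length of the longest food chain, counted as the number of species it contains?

One longest chain: N4 → N8 → N10 → N7 → N6 → N12.
It has 6 species and 5 links.

6 species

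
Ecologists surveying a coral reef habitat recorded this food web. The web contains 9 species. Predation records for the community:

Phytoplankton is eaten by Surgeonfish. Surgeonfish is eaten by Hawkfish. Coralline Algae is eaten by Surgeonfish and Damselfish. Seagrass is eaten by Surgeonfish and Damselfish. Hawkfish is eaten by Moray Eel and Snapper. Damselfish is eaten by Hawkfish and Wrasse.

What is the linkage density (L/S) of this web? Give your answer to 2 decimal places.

L/S = 1.11

There are L = 10 links among S = 9 species.
L/S = 10/9 = 1.1111 ≈ 1.11.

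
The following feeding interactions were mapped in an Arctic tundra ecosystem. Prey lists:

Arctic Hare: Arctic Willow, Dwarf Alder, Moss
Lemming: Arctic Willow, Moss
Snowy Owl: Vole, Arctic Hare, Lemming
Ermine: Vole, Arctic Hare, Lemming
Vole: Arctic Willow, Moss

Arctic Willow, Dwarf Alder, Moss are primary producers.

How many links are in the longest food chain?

One longest chain: Arctic Willow → Vole → Ermine.
It has 3 species and 2 links.

2 links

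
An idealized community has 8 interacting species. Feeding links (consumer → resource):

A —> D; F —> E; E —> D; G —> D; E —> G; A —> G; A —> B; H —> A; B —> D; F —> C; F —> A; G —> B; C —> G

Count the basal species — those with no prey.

1

Basal species (no prey listed): D.
Count: 1.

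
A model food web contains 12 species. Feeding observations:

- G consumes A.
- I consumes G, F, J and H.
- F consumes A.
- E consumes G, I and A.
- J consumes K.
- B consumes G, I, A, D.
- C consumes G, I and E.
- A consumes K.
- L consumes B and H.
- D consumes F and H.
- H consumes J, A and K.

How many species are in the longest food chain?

One longest chain: K → A → H → D → B → L.
It has 6 species and 5 links.

6 species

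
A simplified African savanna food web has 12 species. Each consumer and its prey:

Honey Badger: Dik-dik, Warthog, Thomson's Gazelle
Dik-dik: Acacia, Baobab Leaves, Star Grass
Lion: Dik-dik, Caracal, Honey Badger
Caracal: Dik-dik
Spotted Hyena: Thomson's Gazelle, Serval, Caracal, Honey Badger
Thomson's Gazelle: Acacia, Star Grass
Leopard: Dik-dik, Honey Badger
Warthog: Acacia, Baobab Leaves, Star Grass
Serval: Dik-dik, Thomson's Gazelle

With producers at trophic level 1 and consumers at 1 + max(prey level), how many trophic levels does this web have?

4

Producers (level 1): Acacia, Baobab Leaves, Star Grass.
Acacia → Dik-dik → Honey Badger → Leopard gives Leopard level 4.
No species has a prey at level 4, so no species reaches level 5.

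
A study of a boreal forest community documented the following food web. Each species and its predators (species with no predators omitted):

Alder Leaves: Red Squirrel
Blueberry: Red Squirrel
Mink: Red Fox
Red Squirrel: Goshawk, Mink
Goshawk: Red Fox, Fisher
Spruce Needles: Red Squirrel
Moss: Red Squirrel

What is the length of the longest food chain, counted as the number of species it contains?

4 species

One longest chain: Spruce Needles → Red Squirrel → Goshawk → Red Fox.
It has 4 species and 3 links.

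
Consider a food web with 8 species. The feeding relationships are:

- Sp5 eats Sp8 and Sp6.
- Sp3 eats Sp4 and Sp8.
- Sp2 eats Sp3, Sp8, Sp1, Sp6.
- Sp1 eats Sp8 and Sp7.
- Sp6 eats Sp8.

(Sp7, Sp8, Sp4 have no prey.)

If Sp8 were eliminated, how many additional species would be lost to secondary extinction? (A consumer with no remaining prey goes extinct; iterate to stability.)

2

Remove Sp8.
Round 1: Sp6 (all prey gone) → extinct.
Round 2: Sp5 (all prey gone) → extinct.
No further losses. Total secondary extinctions: 2.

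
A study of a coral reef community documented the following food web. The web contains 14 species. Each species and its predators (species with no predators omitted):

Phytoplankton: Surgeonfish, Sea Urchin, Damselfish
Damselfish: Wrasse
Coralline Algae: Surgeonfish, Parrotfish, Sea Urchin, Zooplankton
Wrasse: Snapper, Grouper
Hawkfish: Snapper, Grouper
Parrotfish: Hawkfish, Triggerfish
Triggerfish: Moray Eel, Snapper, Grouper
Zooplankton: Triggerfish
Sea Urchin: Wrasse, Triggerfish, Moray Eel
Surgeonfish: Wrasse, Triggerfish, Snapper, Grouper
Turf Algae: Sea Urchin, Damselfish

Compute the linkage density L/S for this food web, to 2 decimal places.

There are L = 27 links among S = 14 species.
L/S = 27/14 = 1.9286 ≈ 1.93.

L/S = 1.93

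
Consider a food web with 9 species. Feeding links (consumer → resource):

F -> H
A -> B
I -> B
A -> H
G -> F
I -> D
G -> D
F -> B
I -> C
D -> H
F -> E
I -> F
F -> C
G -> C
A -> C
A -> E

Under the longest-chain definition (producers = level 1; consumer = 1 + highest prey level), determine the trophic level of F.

Trophic level 2

C is a producer → level 1.
F eats C (level 1); other prey at levels: E 1, H 1, B 1 → level 2.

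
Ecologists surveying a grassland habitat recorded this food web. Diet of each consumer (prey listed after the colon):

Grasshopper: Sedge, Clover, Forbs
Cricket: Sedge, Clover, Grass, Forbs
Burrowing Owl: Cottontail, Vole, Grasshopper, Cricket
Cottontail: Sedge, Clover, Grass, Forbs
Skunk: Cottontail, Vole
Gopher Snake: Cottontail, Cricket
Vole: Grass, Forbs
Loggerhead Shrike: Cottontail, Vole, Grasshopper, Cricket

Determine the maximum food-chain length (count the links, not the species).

2 links

One longest chain: Sedge → Cottontail → Skunk.
It has 3 species and 2 links.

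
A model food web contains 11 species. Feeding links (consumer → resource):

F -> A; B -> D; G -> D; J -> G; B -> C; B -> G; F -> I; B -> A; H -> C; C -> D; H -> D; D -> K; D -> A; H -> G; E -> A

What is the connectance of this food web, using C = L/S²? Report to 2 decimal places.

C = 0.12

The web has S = 11 species and L = 15 feeding links.
C = L / S² = 15 / 121 = 0.1240 ≈ 0.12.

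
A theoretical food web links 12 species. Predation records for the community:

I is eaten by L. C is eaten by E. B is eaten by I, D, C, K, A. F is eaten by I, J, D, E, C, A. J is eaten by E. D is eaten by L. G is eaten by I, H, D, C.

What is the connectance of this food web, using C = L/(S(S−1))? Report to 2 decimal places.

C = 0.14

The web has S = 12 species and L = 19 feeding links.
C = L / (S(S−1)) = 19 / 132 = 0.1439 ≈ 0.14.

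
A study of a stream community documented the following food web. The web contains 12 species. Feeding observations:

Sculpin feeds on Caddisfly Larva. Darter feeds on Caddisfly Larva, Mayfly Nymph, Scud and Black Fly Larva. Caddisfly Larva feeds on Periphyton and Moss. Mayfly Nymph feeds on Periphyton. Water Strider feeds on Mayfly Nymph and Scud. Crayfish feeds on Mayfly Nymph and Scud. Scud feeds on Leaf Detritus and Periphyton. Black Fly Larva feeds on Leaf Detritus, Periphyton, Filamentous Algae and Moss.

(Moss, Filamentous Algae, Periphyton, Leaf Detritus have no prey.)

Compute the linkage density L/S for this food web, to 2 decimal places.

L/S = 1.50

There are L = 18 links among S = 12 species.
L/S = 18/12 = 1.5000 ≈ 1.50.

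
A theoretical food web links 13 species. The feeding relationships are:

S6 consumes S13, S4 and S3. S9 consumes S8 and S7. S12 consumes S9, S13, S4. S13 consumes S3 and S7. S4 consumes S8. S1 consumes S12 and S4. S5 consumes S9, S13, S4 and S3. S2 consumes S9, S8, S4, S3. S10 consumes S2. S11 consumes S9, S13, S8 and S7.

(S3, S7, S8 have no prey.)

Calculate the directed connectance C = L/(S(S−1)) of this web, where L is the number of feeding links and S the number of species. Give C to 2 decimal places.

C = 0.17

The web has S = 13 species and L = 26 feeding links.
C = L / (S(S−1)) = 26 / 156 = 0.1667 ≈ 0.17.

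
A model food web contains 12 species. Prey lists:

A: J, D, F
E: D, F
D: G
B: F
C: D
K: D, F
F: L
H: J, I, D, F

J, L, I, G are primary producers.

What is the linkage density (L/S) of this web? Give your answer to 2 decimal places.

L/S = 1.25

There are L = 15 links among S = 12 species.
L/S = 15/12 = 1.2500 ≈ 1.25.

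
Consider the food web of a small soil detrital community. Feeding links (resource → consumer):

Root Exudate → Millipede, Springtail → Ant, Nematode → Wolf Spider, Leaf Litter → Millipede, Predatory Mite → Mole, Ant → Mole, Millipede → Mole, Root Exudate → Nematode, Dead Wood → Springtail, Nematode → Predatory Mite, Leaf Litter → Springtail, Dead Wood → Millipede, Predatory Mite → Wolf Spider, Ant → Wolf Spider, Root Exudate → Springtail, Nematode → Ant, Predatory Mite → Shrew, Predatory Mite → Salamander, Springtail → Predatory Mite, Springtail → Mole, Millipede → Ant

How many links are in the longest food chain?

3 links

One longest chain: Root Exudate → Nematode → Ant → Mole.
It has 4 species and 3 links.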